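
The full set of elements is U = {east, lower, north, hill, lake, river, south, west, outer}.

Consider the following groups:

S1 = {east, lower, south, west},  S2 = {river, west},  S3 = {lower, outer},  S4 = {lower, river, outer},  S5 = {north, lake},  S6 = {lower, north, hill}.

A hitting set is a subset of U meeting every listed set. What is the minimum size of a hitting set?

H = {lower, lake, west} meets every group (each contains at least one member of H), and |H| = 3.
The groups S2, S3, S5 are pairwise disjoint, so any hitting set needs a separate element for each — at least 3. Hence 3 is optimal.

3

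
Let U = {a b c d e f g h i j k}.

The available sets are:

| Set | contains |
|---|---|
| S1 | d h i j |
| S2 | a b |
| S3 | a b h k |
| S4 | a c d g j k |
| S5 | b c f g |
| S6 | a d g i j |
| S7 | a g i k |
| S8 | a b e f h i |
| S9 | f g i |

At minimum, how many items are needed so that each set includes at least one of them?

T = {a, g, h} meets every set (each contains at least one member of T), and |T| = 3.
No choice of 2 items meets every set, so 3 is the minimum.

3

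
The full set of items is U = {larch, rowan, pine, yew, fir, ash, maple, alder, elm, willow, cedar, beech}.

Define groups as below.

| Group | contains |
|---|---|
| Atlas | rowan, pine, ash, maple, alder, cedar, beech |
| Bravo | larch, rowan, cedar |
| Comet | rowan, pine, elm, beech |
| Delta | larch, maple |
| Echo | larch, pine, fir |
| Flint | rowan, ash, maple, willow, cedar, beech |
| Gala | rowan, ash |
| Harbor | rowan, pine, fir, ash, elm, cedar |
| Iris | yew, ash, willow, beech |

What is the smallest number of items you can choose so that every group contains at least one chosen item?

Take H = {larch, ash, beech}. Each listed group contains at least one of these, so H is a hitting set of size 3.
No choice of 2 items meets every group, so 3 is the minimum.

3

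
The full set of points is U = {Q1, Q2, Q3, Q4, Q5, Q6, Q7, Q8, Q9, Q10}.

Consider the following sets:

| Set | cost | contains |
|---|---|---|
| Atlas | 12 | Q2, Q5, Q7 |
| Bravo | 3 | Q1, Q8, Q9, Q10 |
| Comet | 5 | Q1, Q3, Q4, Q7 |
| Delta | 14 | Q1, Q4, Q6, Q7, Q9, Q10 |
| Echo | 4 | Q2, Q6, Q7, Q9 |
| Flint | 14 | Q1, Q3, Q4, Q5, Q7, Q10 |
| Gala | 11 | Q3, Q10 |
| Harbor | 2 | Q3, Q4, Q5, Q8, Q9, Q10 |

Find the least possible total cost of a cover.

9

Bravo, Echo, Harbor together cover every point (Bravo ∪ Echo ∪ Harbor = {Q1, Q2, Q3, Q4, Q5, Q6, Q7, Q8, Q9, Q10}); total cost 3 + 4 + 2 = 9.
No covering selection has total cost below 9.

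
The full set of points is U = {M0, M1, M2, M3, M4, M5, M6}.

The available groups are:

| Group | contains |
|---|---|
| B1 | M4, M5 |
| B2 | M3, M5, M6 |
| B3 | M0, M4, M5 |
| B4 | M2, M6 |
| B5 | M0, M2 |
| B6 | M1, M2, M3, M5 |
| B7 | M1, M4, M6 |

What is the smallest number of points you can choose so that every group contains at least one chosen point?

3

H = {M2, M4, M6} meets every group (each contains at least one member of H), and |H| = 3.
No choice of 2 points meets every group, so 3 is the minimum.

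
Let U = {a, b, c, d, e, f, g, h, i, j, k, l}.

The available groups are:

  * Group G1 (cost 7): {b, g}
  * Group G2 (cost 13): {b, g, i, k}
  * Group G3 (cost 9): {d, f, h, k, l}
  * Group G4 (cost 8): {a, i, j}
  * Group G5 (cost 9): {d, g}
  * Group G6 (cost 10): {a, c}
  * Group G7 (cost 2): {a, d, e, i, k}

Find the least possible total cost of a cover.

36

G1, G3, G4, G6, G7 together cover every item (G1 ∪ G3 ∪ G4 ∪ G6 ∪ G7 = {a, b, c, d, e, f, g, h, i, j, k, l}); total cost 7 + 9 + 8 + 10 + 2 = 36.
No covering selection has total cost below 36.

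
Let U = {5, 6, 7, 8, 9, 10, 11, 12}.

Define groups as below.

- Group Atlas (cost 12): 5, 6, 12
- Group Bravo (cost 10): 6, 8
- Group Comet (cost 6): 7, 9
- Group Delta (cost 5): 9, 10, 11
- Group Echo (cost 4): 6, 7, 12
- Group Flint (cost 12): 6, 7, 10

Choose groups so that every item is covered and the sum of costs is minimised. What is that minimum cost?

Atlas, Bravo, Delta, Echo together cover every item (Atlas ∪ Bravo ∪ Delta ∪ Echo = {5, 6, 7, 8, 9, 10, 11, 12}); total cost 12 + 10 + 5 + 4 = 31.
No covering selection has total cost below 31.

31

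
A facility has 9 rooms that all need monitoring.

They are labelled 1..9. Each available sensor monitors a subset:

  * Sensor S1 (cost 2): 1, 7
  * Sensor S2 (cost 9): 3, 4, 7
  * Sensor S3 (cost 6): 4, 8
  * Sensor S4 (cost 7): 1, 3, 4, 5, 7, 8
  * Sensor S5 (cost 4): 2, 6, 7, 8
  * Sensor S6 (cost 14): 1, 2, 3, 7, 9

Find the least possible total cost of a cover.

S4, S5, S6 together cover every room (S4 ∪ S5 ∪ S6 = {1, 2, 3, 4, 5, 6, 7, 8, 9}); total cost 7 + 4 + 14 = 25.
The greedy pick S1, S5, S4, S6 costs 27; no covering selection beats 25.

25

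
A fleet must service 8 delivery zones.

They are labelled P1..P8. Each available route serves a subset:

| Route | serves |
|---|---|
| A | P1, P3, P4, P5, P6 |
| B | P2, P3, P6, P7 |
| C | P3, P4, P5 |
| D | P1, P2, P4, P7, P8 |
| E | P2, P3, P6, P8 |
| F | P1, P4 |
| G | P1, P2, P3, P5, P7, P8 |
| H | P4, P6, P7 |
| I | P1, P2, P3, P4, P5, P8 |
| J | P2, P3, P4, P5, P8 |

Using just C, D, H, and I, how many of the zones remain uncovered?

0

Union of C, D, H, I = {P1, P2, P3, P4, P5, P6, P7, P8} — that's every zone, so 0 are uncovered.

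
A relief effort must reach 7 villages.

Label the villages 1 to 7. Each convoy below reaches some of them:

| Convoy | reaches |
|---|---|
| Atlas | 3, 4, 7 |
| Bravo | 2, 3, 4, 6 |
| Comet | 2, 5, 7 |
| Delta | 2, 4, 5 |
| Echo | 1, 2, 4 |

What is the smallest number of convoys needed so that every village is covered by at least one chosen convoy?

Bravo and Comet and Echo together: Bravo ∪ Comet ∪ Echo = {1, 2, 3, 4, 5, 6, 7} — every village is covered.
Only Echo contains 1, so Echo is forced; the remaining 4 villages need at least 2 more convoys (each remaining convoy adds at most 2) — so at least 3 convoys are needed, and 3 is optimal.

3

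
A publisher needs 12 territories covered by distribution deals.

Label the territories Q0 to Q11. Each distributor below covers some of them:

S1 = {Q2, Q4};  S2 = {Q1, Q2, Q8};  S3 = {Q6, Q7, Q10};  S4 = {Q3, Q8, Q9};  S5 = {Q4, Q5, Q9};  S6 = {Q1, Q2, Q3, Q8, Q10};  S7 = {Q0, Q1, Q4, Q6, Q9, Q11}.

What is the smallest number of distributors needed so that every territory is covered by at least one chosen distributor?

Take {S3, S5, S6, S7}. Their union is {Q0, Q1, Q2, Q3, Q4, Q5, Q6, Q7, Q8, Q9, Q10, Q11}, which is all 12 territories.
No 3 of the 7 distributors cover everything (all 35 combinations miss at least one territory), so 4 is optimal.

4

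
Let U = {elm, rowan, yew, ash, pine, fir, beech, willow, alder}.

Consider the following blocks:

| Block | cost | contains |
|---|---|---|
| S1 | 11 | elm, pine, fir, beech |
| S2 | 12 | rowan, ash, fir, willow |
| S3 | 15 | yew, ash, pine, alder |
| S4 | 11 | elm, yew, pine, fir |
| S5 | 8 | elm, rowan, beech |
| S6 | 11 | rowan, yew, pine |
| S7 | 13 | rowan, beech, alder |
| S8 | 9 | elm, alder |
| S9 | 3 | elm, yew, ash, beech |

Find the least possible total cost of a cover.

30

S2, S3, S9 together cover every element (S2 ∪ S3 ∪ S9 = {elm, rowan, yew, ash, pine, fir, beech, willow, alder}); total cost 12 + 15 + 3 = 30.
No covering selection has total cost below 30.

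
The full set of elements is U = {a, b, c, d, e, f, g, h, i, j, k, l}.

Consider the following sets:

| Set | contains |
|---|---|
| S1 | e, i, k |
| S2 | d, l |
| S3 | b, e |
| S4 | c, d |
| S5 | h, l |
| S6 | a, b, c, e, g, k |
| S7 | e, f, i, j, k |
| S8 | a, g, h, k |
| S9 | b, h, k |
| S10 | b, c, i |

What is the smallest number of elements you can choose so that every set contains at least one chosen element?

4

The 4 elements {b, d, h, i} hit every set.
No choice of 3 elements meets every set, so 4 is the minimum.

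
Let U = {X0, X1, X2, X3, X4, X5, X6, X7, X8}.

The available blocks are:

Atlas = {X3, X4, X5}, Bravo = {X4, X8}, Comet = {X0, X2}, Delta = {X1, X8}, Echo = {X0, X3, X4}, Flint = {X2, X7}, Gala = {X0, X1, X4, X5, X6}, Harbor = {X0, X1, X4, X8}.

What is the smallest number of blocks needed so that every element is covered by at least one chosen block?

4

Atlas, Delta, Flint, and Gala cover everything between them: the union {X0, X1, X2, X3, X4, X5, X6, X7, X8} is all of U.
No 3 of the 8 blocks cover everything (all 56 combinations miss at least one element), so 4 is optimal.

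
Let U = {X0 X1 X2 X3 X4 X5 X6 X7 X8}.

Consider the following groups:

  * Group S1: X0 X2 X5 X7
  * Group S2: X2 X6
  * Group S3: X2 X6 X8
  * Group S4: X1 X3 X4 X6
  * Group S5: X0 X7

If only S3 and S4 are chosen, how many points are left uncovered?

Union of S3, S4 = {X1, X2, X3, X4, X6, X8}.
Not covered: X0, X5, X7 — 3 points.

3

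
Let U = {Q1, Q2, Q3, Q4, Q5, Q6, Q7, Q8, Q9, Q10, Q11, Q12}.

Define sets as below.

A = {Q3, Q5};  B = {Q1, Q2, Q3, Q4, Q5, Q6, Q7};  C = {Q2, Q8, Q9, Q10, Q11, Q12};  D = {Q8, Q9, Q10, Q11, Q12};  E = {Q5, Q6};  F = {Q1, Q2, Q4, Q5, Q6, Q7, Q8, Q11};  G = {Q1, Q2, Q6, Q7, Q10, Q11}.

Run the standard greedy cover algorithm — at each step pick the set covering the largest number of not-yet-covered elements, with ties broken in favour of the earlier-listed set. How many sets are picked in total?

Greedy: pick F (covers 8 new) → pick C (covers 3 new) → pick A (covers 1 new). Total picks: 3.
(The true minimum cover uses only 2 sets, so greedy is not optimal here.)

3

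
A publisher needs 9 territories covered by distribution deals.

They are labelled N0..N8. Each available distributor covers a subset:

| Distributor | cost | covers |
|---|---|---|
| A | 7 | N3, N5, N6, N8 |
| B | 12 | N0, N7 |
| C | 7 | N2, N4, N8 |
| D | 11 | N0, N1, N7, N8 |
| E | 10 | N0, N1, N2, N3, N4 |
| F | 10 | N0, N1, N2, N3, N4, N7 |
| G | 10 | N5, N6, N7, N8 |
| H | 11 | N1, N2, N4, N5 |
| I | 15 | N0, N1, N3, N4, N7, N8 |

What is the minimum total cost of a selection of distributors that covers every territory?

17

A, F together cover every territory (A ∪ F = {N0, N1, N2, N3, N4, N5, N6, N7, N8}); total cost 7 + 10 = 17.
No covering selection has total cost below 17.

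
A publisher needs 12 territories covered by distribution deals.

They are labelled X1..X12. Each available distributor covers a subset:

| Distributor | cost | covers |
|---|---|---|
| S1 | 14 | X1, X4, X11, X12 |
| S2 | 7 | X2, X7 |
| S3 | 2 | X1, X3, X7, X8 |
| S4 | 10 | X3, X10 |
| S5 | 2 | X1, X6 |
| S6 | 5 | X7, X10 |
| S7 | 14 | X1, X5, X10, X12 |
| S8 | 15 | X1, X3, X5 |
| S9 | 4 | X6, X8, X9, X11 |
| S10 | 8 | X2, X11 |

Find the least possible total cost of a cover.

S1, S2, S3, S7, S9 together cover every territory (S1 ∪ S2 ∪ S3 ∪ S7 ∪ S9 = {X1, X2, X3, X4, X5, X6, X7, X8, X9, X10, X11, X12}); total cost 14 + 7 + 2 + 14 + 4 = 41.
No covering selection has total cost below 41.

41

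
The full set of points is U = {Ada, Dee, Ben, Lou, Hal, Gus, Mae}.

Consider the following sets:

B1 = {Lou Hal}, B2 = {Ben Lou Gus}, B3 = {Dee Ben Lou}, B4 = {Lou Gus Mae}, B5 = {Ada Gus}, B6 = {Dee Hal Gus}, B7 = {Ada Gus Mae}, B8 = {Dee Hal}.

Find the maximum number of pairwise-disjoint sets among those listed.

2

B3, B5 are pairwise disjoint (B3={Dee,Ben,Lou}; B5={Ada,Gus}).
Every remaining set overlaps one of these, and no 3 of the listed sets are pairwise disjoint, so 2 is the maximum.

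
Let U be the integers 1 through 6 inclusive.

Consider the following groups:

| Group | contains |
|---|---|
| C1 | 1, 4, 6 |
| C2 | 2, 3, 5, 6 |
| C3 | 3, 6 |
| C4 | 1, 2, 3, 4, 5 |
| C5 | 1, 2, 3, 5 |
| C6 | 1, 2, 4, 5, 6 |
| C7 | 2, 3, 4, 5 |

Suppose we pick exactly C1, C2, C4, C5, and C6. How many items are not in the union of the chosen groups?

0

Union of C1, C2, C4, C5, C6 = {1, 2, 3, 4, 5, 6} — that's every item, so 0 are uncovered.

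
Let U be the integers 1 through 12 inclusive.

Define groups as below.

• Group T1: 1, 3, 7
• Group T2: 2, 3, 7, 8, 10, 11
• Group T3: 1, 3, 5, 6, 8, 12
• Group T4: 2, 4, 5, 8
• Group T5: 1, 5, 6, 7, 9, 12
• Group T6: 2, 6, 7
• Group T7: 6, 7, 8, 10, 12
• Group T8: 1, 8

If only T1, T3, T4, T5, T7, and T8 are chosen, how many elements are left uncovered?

1

Union of T1, T3, T4, T5, T7, T8 = {1, 2, 3, 4, 5, 6, 7, 8, 9, 10, 12}.
Not covered: 11 — 1 element.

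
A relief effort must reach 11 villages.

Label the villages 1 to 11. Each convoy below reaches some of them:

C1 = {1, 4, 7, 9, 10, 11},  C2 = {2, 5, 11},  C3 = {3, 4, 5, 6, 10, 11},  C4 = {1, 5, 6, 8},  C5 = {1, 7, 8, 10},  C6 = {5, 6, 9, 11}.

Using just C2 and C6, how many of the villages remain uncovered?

6

Union of C2, C6 = {2, 5, 6, 9, 11}.
Not covered: 1, 3, 4, 7, 8, 10 — 6 villages.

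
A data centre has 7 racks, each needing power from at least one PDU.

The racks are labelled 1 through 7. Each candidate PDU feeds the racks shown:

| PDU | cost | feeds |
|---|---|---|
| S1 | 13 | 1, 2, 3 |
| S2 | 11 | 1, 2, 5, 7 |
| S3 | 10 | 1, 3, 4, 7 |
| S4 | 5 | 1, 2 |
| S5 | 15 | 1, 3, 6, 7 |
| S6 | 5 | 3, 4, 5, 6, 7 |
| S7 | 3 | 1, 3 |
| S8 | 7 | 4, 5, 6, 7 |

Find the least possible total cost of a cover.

S4, S6 together cover every rack (S4 ∪ S6 = {1, 2, 3, 4, 5, 6, 7}); total cost 5 + 5 = 10.
No covering selection has total cost below 10.

10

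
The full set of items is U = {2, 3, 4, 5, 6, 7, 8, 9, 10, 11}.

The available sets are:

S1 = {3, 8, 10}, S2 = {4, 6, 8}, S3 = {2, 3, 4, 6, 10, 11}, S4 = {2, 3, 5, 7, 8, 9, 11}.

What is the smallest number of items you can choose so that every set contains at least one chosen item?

2

The 2 items {8, 11} hit every set.
No single item lies in every set, so at least 2 are needed and 2 is optimal.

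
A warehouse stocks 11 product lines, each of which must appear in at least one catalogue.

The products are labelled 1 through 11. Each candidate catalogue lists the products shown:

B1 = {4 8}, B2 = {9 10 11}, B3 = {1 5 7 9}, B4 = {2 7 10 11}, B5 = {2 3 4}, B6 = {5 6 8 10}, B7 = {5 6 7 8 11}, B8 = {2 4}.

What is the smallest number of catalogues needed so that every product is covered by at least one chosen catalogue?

4

B3 and B5 and B6 and B7 together: B3 ∪ B5 ∪ B6 ∪ B7 = {1, 2, 3, 4, 5, 6, 7, 8, 9, 10, 11} — every product is covered.
Only B3 contains 1, so B3 is forced; the remaining 7 products need at least 3 more catalogues (each remaining catalogue adds at most 3) — so at least 4 catalogues are needed, and 4 is optimal.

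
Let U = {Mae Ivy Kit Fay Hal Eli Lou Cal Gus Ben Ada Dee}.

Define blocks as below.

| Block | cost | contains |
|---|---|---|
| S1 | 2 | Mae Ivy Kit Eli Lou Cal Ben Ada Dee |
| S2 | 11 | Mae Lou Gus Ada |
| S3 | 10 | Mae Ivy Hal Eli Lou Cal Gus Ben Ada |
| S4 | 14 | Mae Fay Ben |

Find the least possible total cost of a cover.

S1, S3, S4 together cover every item (S1 ∪ S3 ∪ S4 = {Mae, Ivy, Kit, Fay, Hal, Eli, Lou, Cal, Gus, Ben, Ada, Dee}); total cost 2 + 10 + 14 = 26.
No covering selection has total cost below 26.

26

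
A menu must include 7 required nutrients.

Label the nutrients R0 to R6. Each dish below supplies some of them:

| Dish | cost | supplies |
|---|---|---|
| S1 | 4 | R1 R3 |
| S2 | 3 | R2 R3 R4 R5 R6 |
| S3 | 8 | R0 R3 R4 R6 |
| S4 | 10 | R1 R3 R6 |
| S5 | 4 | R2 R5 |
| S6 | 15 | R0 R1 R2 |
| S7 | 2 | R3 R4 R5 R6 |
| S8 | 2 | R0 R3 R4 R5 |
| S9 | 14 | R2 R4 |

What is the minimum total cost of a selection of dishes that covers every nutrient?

9

S1, S2, S8 together cover every nutrient (S1 ∪ S2 ∪ S8 = {R0, R1, R2, R3, R4, R5, R6}); total cost 4 + 3 + 2 = 9.
The greedy pick S7, S8, S2, S1 costs 11; no covering selection beats 9.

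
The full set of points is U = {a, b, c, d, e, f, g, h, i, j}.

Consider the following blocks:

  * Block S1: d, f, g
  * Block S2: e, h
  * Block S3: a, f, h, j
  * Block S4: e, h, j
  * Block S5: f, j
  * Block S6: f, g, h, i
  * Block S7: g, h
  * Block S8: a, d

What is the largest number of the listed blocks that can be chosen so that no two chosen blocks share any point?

S2, S5, S8 are pairwise disjoint (S2={e,h}; S5={f,j}; S8={a,d}).
Every remaining block overlaps one of these, and no 4 of the listed blocks are pairwise disjoint, so 3 is the maximum.

3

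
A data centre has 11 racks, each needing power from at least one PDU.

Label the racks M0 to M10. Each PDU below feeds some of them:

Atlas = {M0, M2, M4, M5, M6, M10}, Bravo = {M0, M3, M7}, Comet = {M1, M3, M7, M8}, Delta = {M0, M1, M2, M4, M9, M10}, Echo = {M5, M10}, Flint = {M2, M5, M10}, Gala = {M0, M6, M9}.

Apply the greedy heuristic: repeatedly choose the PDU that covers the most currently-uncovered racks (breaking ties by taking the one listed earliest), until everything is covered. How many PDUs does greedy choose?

Greedy: pick Atlas (covers 6 new) → pick Comet (covers 4 new) → pick Delta (covers 1 new). Total picks: 3.

3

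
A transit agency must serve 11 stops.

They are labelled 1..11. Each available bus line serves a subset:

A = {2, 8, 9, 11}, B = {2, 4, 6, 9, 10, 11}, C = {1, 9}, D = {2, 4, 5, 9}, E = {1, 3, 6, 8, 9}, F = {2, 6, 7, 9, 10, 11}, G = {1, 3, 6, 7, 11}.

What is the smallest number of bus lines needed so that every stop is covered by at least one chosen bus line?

3

D and E and F together: D ∪ E ∪ F = {1, 2, 3, 4, 5, 6, 7, 8, 9, 10, 11} — every stop is covered.
Only D contains 5, so D is forced; the remaining 7 stops need at least 2 more bus lines (each remaining bus line adds at most 5) — so at least 3 bus lines are needed, and 3 is optimal.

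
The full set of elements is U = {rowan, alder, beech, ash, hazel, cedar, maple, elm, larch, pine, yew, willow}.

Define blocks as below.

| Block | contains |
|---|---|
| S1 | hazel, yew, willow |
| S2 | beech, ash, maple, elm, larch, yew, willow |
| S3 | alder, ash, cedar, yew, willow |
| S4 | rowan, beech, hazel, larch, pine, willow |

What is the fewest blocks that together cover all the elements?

3

S2, S3, and S4 cover everything between them: the union {rowan, alder, beech, ash, hazel, cedar, maple, elm, larch, pine, yew, willow} is all of U.
Only S4 contains rowan, so S4 is forced; the remaining 6 elements need at least 2 more blocks (each remaining block adds at most 4) — so at least 3 blocks are needed, and 3 is optimal.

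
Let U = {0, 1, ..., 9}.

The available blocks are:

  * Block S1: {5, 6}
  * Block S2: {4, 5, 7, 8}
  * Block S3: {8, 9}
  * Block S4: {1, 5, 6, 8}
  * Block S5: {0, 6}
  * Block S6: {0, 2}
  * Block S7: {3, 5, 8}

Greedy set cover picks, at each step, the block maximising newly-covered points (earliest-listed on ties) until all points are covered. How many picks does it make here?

Greedy: pick S2 (covers 4 new) → pick S4 (covers 2 new) → pick S6 (covers 2 new) → pick S3 (covers 1 new) → pick S7 (covers 1 new). Total picks: 5.

5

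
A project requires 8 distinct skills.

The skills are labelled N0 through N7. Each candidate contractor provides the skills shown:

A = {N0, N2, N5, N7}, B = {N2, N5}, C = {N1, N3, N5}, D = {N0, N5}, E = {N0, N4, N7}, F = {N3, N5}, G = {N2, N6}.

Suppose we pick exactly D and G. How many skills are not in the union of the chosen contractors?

4

Union of D, G = {N0, N2, N5, N6}.
Not covered: N1, N3, N4, N7 — 4 skills.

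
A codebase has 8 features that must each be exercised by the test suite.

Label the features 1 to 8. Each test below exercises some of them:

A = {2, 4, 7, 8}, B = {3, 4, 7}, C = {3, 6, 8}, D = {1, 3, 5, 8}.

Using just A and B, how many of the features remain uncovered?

Union of A, B = {2, 3, 4, 7, 8}.
Not covered: 1, 5, 6 — 3 features.

3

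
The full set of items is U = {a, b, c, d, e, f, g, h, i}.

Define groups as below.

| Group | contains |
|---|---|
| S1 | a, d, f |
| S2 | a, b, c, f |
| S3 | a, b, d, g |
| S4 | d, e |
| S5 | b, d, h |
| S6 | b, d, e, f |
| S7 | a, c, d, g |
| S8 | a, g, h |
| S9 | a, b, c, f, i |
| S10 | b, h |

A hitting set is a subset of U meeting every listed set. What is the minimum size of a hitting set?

T = {a, d, h} meets every group (each contains at least one member of T), and |T| = 3.
No choice of 2 items meets every group, so 3 is the minimum.

3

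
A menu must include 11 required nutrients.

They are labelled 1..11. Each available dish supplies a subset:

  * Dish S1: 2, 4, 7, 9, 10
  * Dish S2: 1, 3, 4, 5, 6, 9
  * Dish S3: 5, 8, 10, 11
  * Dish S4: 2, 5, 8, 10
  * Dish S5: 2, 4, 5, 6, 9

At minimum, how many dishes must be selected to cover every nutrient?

Take {S1, S2, S3}. Their union is {1, 2, 3, 4, 5, 6, 7, 8, 9, 10, 11}, which is all 11 nutrients.
Only S2 contains 1, so S2 is forced; the remaining 5 nutrients need at least 2 more dishes (each remaining dish adds at most 3) — so at least 3 dishes are needed, and 3 is optimal.

3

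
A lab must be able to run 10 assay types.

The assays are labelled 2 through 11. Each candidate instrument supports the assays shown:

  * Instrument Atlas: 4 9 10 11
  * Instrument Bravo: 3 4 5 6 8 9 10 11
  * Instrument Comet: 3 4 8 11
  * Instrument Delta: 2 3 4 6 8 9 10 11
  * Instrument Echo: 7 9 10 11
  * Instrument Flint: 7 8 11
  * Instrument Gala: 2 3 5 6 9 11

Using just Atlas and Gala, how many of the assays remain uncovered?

Union of Atlas, Gala = {2, 3, 4, 5, 6, 9, 10, 11}.
Not covered: 7, 8 — 2 assays.

2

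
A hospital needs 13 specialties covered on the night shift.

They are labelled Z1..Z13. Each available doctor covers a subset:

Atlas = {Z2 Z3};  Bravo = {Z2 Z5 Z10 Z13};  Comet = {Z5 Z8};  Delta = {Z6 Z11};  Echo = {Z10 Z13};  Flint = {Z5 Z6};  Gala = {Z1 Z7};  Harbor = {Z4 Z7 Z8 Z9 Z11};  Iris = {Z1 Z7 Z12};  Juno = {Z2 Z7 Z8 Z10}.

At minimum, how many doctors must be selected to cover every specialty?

5

Take {Atlas, Bravo, Delta, Harbor, Iris}. Their union is {Z1, Z2, Z3, Z4, Z5, Z6, Z7, Z8, Z9, Z10, Z11, Z12, Z13}, which is all 13 specialties.
No 4 of the 10 doctors cover everything (all 210 combinations miss at least one specialty), so 5 is optimal.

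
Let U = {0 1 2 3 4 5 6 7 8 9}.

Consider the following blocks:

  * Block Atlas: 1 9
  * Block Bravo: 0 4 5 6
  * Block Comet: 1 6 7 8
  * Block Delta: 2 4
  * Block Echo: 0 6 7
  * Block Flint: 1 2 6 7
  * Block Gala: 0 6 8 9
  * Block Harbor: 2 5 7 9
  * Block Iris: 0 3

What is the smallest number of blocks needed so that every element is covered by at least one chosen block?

4

Bravo, Comet, Harbor, and Iris cover everything between them: the union {0, 1, 2, 3, 4, 5, 6, 7, 8, 9} is all of U.
No 3 of the 9 blocks cover everything (all 84 combinations miss at least one element), so 4 is optimal.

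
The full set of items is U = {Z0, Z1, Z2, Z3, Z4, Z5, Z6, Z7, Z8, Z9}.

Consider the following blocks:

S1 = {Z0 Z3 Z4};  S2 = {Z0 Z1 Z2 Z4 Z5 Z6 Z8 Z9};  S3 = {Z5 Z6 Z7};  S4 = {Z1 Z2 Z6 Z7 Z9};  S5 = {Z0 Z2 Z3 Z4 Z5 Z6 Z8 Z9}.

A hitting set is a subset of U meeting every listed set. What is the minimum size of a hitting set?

The 2 items {Z4, Z6} hit every block.
The blocks S1, S3 are pairwise disjoint, so any hitting set needs a separate item for each — at least 2. Hence 2 is optimal.

2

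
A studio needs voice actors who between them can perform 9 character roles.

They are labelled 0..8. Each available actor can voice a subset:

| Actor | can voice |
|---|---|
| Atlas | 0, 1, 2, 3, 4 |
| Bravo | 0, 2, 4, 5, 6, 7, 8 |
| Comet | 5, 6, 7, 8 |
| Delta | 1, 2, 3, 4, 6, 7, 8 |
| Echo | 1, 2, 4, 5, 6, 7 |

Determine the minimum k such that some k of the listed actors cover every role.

2

Take {Atlas, Comet}. Their union is {0, 1, 2, 3, 4, 5, 6, 7, 8}, which is all 9 roles.
No single actor has all 9 roles (the largest, Bravo, has 7), so 2 is optimal.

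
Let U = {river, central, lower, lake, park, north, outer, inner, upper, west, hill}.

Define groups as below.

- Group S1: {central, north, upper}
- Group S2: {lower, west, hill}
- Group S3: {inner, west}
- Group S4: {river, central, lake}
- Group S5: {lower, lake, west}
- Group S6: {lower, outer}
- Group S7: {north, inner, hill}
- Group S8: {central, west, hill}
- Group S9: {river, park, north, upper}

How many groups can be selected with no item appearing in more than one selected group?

S1, S3, S6 are pairwise disjoint (S1={central,north,upper}; S3={inner,west}; S6={lower,outer}).
Every remaining group overlaps one of these, and no 4 of the listed groups are pairwise disjoint, so 3 is the maximum.

3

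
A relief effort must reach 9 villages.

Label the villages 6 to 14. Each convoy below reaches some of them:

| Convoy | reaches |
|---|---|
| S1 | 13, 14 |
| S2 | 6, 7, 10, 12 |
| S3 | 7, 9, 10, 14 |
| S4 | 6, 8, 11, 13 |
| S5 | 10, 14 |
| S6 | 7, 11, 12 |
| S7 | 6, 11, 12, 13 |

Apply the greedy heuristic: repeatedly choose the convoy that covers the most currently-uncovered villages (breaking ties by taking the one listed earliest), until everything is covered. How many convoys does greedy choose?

Greedy: pick S2 (covers 4 new) → pick S4 (covers 3 new) → pick S3 (covers 2 new). Total picks: 3.

3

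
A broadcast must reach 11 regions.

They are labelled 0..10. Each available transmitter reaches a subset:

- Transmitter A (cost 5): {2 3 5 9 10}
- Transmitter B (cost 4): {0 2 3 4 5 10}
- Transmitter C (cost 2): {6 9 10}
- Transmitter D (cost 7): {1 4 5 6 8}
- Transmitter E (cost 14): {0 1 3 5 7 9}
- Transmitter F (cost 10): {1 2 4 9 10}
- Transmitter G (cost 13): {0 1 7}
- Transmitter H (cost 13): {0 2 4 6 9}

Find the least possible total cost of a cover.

B, D, E together cover every region (B ∪ D ∪ E = {0, 1, 2, 3, 4, 5, 6, 7, 8, 9, 10}); total cost 4 + 7 + 14 = 25.
The greedy pick B, C, D, G costs 26; no covering selection beats 25.

25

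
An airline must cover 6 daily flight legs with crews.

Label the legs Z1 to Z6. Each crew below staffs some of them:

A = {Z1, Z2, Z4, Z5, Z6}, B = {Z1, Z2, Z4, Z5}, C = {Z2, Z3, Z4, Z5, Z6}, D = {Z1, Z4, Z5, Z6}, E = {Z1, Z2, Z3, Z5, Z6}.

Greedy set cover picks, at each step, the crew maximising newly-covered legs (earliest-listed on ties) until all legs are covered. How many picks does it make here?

2

Greedy: pick A (covers 5 new) → pick C (covers 1 new). Total picks: 2.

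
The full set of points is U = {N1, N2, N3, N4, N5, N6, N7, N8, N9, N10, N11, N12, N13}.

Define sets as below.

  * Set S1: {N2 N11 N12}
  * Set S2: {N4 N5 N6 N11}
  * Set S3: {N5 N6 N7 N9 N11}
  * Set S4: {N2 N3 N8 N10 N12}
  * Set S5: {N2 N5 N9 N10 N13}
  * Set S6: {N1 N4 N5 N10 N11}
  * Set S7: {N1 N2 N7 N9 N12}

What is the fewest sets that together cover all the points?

S2 and S4 and S5 and S7 together: S2 ∪ S4 ∪ S5 ∪ S7 = {N1, N2, N3, N4, N5, N6, N7, N8, N9, N10, N11, N12, N13} — every point is covered.
Only S5 contains N13, so S5 is forced; the remaining 8 points need at least 3 more sets (each remaining set adds at most 3) — so at least 4 sets are needed, and 4 is optimal.

4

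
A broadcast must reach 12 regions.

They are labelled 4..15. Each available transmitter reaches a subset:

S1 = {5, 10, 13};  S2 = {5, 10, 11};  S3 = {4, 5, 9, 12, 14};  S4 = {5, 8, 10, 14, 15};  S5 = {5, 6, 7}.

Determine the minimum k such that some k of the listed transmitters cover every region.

S1 and S2 and S3 and S4 and S5 together: S1 ∪ S2 ∪ S3 ∪ S4 ∪ S5 = {4, 5, 6, 7, 8, 9, 10, 11, 12, 13, 14, 15} — every region is covered.
No 4 of the 5 transmitters cover everything (all 5 combinations miss at least one region), so 5 is optimal.

5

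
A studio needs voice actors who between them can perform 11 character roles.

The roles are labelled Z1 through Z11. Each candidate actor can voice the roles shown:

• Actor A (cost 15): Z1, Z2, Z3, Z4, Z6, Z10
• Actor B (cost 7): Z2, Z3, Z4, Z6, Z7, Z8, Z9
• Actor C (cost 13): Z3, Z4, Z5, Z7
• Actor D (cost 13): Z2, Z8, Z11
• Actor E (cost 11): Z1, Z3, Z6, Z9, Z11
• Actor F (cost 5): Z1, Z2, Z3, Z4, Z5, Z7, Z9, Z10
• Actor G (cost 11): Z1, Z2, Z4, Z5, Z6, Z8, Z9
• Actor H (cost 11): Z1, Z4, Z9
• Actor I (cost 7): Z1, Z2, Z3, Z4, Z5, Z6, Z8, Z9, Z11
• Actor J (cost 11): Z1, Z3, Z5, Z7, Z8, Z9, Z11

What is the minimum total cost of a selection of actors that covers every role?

F, I together cover every role (F ∪ I = {Z1, Z2, Z3, Z4, Z5, Z6, Z7, Z8, Z9, Z10, Z11}); total cost 5 + 7 = 12.
No covering selection has total cost below 12.

12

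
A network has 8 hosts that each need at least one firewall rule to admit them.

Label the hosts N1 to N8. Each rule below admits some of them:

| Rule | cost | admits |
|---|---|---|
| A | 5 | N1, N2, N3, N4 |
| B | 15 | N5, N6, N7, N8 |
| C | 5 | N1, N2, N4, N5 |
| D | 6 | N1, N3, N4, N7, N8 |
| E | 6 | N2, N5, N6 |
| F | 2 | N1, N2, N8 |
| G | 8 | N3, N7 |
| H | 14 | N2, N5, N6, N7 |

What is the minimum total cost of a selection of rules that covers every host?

12

D, E together cover every host (D ∪ E = {N1, N2, N3, N4, N5, N6, N7, N8}); total cost 6 + 6 = 12.
The greedy pick F, D, E costs 14; no covering selection beats 12.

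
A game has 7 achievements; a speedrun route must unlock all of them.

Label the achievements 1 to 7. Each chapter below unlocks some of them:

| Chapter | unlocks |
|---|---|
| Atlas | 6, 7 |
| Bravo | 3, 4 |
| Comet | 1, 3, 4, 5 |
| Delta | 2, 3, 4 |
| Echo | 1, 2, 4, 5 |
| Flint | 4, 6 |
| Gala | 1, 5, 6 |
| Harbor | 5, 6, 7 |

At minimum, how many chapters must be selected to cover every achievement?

Take {Comet, Echo, Harbor}. Their union is {1, 2, 3, 4, 5, 6, 7}, which is all 7 achievements.
No 2 of the 8 chapters cover everything (all 28 combinations miss at least one achievement), so 3 is optimal.

3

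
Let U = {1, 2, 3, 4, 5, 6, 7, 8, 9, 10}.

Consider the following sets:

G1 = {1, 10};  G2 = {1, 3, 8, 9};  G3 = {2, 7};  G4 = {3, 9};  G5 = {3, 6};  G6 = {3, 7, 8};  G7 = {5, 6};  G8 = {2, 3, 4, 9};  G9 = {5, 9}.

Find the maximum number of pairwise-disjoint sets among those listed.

G1, G3, G5, G9 are pairwise disjoint (G1={1,10}; G3={2,7}; G5={3,6}; G9={5,9}).
Every remaining set overlaps one of these, and no 5 of the listed sets are pairwise disjoint, so 4 is the maximum.

4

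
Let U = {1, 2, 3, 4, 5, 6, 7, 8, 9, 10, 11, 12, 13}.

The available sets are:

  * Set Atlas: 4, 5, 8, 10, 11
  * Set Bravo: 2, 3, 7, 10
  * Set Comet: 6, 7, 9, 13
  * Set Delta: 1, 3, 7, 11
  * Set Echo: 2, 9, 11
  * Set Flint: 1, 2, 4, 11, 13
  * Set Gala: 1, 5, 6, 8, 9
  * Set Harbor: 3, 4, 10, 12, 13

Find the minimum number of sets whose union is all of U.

Delta and Flint and Gala and Harbor together: Delta ∪ Flint ∪ Gala ∪ Harbor = {1, 2, 3, 4, 5, 6, 7, 8, 9, 10, 11, 12, 13} — every item is covered.
No 3 of the 8 sets cover everything (all 56 combinations miss at least one item), so 4 is optimal.

4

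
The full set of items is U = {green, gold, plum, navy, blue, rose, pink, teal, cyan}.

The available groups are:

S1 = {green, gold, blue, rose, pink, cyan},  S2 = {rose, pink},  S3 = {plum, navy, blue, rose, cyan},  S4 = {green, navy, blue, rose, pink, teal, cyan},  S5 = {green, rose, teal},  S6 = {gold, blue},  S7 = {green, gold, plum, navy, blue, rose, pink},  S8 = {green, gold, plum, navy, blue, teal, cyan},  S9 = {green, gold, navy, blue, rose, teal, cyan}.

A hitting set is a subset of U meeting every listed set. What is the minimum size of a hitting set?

Take H = {blue, rose}. Each listed group contains at least one of these, so H is a hitting set of size 2.
The groups S5, S6 are pairwise disjoint, so any hitting set needs a separate item for each — at least 2. Hence 2 is optimal.

2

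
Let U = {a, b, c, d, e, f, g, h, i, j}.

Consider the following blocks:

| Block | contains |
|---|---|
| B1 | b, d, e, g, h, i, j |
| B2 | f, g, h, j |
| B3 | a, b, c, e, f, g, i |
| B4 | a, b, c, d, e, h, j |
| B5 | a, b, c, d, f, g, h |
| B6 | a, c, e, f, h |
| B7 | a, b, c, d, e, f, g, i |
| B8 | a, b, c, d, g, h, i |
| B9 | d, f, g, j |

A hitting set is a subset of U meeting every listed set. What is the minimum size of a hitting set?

2

T = {e, g} meets every block (each contains at least one member of T), and |T| = 2.
No single element lies in every block, so at least 2 are needed and 2 is optimal.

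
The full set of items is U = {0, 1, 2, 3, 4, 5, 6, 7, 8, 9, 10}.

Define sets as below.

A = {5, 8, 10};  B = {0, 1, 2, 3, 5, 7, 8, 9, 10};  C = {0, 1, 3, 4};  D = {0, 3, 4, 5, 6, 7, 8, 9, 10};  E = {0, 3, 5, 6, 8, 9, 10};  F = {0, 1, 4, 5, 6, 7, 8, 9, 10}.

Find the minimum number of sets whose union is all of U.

2

B and D together: B ∪ D = {0, 1, 2, 3, 4, 5, 6, 7, 8, 9, 10} — every item is covered.
No single set has all 11 items (the largest, B, has 9), so 2 is optimal.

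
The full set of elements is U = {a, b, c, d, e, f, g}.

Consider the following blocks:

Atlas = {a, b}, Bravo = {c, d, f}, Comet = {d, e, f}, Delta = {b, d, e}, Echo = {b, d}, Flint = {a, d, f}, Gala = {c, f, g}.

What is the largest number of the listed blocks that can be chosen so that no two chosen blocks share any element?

2

Delta, Gala are pairwise disjoint (Delta={b,d,e}; Gala={c,f,g}).
Every remaining block overlaps one of these, and no 3 of the listed blocks are pairwise disjoint, so 2 is the maximum.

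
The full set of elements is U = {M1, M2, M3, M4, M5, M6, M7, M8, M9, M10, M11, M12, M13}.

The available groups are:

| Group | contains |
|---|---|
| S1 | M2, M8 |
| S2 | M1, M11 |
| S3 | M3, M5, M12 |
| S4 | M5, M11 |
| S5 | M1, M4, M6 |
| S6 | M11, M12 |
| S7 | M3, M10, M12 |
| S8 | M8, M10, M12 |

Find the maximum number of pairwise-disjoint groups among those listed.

4

S1, S4, S5, S7 are pairwise disjoint (S1={M2,M8}; S4={M5,M11}; S5={M1,M4,M6}; S7={M3,M10,M12}).
Every remaining group overlaps one of these, and no 5 of the listed groups are pairwise disjoint, so 4 is the maximum.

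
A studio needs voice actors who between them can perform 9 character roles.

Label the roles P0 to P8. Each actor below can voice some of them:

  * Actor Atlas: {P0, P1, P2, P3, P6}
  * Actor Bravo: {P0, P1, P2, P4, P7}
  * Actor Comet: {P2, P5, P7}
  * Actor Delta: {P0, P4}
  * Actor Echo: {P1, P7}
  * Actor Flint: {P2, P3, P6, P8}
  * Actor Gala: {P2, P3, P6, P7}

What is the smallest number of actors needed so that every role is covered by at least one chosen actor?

3

Take {Bravo, Comet, Flint}. Their union is {P0, P1, P2, P3, P4, P5, P6, P7, P8}, which is all 9 roles.
Only Comet contains P5, so Comet is forced; the remaining 6 roles need at least 2 more actors (each remaining actor adds at most 4) — so at least 3 actors are needed, and 3 is optimal.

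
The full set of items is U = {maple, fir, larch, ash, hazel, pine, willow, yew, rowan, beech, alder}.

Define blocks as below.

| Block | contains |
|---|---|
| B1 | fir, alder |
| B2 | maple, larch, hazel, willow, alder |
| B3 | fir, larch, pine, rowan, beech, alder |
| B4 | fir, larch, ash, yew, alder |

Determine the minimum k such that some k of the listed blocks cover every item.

B2, B3, and B4 cover everything between them: the union {maple, fir, larch, ash, hazel, pine, willow, yew, rowan, beech, alder} is all of U.
Only B2 contains maple, so B2 is forced; the remaining 6 items need at least 2 more blocks (each remaining block adds at most 4) — so at least 3 blocks are needed, and 3 is optimal.

3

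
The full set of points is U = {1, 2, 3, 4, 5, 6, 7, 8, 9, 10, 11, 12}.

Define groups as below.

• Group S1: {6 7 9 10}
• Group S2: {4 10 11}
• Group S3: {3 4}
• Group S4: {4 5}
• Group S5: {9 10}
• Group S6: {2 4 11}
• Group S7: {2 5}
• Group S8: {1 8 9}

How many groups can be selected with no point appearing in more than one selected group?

3

S3, S5, S7 are pairwise disjoint (S3={3,4}; S5={9,10}; S7={2,5}).
Every remaining group overlaps one of these, and no 4 of the listed groups are pairwise disjoint, so 3 is the maximum.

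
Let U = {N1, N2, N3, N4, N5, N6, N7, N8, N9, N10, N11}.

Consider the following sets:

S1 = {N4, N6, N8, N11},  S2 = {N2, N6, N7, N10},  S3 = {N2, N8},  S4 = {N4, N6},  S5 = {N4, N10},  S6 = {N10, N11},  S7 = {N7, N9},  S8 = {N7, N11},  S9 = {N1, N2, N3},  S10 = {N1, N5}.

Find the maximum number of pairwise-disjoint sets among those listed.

5

S3, S4, S6, S7, S10 are pairwise disjoint (S3={N2,N8}; S4={N4,N6}; S6={N10,N11}; S7={N7,N9}; S10={N1,N5}).
Every remaining set overlaps one of these, and no 6 of the listed sets are pairwise disjoint, so 5 is the maximum.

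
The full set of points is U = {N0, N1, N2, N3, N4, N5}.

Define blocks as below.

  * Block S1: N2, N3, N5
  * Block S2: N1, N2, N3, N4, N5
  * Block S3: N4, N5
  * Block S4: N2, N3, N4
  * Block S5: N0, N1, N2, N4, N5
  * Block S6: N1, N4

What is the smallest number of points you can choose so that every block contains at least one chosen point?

The 2 points {N2, N4} hit every block.
The blocks S1, S6 are pairwise disjoint, so any hitting set needs a separate point for each — at least 2. Hence 2 is optimal.

2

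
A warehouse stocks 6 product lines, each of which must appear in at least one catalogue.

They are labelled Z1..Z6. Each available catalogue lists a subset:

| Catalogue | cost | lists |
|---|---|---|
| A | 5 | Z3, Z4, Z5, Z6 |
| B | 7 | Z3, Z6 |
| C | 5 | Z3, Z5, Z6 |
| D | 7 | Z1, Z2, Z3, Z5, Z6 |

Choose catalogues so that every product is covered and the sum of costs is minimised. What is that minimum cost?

A, D together cover every product (A ∪ D = {Z1, Z2, Z3, Z4, Z5, Z6}); total cost 5 + 7 = 12.
No covering selection has total cost below 12.

12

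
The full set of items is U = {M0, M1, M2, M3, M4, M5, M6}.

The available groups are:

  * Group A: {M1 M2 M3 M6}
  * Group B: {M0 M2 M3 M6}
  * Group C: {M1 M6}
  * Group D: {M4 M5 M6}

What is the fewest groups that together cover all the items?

3

B, C, and D cover everything between them: the union {M0, M1, M2, M3, M4, M5, M6} is all of U.
Only B contains M0, so B is forced; the remaining 3 items need at least 2 more groups (each remaining group adds at most 2) — so at least 3 groups are needed, and 3 is optimal.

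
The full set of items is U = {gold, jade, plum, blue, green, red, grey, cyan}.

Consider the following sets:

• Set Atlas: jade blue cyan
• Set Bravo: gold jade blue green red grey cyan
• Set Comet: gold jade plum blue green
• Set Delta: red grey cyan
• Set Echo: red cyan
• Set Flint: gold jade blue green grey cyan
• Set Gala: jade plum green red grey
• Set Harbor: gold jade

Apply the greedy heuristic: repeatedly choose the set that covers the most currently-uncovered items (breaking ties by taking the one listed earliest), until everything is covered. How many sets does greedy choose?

Greedy: pick Bravo (covers 7 new) → pick Comet (covers 1 new). Total picks: 2.

2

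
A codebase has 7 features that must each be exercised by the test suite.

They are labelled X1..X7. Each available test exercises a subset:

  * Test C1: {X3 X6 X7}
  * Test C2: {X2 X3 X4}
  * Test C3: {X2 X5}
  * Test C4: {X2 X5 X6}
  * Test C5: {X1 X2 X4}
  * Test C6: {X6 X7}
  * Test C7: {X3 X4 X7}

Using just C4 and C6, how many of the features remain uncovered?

Union of C4, C6 = {X2, X5, X6, X7}.
Not covered: X1, X3, X4 — 3 features.

3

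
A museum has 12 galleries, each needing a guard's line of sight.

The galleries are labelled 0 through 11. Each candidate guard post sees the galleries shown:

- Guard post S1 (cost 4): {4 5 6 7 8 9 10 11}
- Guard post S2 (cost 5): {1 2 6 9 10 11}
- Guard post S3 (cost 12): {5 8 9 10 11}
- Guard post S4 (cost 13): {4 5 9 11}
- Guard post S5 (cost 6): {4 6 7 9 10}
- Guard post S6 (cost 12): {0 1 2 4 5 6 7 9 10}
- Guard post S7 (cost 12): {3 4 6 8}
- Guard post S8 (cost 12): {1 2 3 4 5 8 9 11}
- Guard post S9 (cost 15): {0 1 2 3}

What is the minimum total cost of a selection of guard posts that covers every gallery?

19

S1, S9 together cover every gallery (S1 ∪ S9 = {0, 1, 2, 3, 4, 5, 6, 7, 8, 9, 10, 11}); total cost 4 + 15 = 19.
The greedy pick S1, S2, S9 costs 24; no covering selection beats 19.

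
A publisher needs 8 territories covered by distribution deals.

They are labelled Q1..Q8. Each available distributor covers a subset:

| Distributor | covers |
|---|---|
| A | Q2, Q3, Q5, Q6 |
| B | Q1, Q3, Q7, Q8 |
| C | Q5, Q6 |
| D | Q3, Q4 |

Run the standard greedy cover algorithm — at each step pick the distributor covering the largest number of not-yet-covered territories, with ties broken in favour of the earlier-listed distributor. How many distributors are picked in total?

3

Greedy: pick A (covers 4 new) → pick B (covers 3 new) → pick D (covers 1 new). Total picks: 3.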